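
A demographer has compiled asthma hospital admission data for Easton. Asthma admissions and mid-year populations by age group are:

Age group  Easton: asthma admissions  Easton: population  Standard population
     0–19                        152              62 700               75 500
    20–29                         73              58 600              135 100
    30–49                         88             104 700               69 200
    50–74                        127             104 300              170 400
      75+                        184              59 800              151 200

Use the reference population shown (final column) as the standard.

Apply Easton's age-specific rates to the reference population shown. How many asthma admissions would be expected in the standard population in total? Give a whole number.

1082

Age-specific rates per 10 000 for Easton: 24.24, 12.46, 8.40, 12.18, 30.77.
Expected asthma admissions = Σ (standard pop × age-specific rate ÷ 10 000)
= 75 500×24.24/10 000 + 135 100×12.46/10 000 + 69 200×8.40/10 000 + 170 400×12.18/10 000 + 151 200×30.77/10 000
= 183.03 + 168.30 + 58.16 + 207.49 + 465.23 = 1082.21.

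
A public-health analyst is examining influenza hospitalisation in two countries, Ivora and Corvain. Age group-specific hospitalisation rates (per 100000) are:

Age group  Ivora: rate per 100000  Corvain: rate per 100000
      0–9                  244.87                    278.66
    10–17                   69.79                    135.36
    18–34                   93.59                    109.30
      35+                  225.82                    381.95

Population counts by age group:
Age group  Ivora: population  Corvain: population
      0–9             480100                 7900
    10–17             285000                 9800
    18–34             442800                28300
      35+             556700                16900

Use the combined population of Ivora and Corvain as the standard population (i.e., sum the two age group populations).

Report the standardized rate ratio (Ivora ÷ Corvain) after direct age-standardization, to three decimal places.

0.703

Combined standard total = 1827500; weights = 0.2670, 0.1613, 0.2578, 0.3139.
Ivora: 0.2670×244.87 + 0.1613×69.79 + 0.2578×93.59 + 0.3139×225.82 = 171.6505 per 100000.
Corvain: 0.2670×278.66 + 0.1613×135.36 + 0.2578×109.30 + 0.3139×381.95 = 244.3053 per 100000.
Ratio = 171.6505 ÷ 244.3053 = 0.70261.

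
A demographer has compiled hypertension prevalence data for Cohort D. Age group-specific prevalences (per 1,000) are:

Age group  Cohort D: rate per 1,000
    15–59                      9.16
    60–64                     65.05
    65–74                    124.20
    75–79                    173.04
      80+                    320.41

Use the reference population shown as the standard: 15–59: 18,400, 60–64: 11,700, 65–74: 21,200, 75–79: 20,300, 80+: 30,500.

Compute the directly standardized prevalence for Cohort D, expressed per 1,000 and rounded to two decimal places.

165.01

Standard total = 102,100; weights = 0.1802, 0.1146, 0.2076, 0.1988, 0.2987.
Standardized rate: 0.1802×9.16 + 0.1146×65.05 + 0.2076×124.20 + 0.1988×173.04 + 0.2987×320.41 = 165.0136 per 1,000.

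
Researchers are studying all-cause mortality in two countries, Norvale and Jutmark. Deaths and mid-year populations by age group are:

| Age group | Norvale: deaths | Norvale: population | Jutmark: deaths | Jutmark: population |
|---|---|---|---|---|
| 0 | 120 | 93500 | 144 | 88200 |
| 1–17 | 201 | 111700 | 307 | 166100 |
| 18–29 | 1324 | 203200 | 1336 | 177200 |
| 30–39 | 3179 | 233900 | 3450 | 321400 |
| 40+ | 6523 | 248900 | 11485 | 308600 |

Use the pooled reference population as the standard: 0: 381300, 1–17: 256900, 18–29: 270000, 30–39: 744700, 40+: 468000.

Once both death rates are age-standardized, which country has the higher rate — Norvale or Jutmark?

Jutmark

Age-specific rates per 100000 for Norvale: 128.34, 179.95, 651.57, 1359.13, 2620.73.
For Jutmark: 163.27, 184.83, 753.95, 1073.43, 3721.65.
Standard total = 2120900; weights = 0.1798, 0.1211, 0.1273, 0.3511, 0.2207.
Norvale: 0.1798×128.34 + 0.1211×179.95 + 0.1273×651.57 + 0.3511×1359.13 + 0.2207×2620.73 = 1183.3349 per 100000.
Jutmark: 0.1798×163.27 + 0.1211×184.83 + 0.1273×753.95 + 0.3511×1073.43 + 0.2207×3721.65 = 1345.8508 per 100000.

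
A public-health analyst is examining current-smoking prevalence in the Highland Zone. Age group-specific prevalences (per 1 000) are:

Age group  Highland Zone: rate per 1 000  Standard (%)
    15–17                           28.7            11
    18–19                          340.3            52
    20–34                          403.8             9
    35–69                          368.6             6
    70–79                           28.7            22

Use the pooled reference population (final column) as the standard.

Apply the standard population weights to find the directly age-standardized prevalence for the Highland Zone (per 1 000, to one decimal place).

Standard weights: 0.11, 0.52, 0.09, 0.06, 0.22.
Standardized rate: 0.1100×28.7 + 0.5200×340.3 + 0.0900×403.8 + 0.0600×368.6 + 0.2200×28.7 = 244.8850 per 1 000.

244.9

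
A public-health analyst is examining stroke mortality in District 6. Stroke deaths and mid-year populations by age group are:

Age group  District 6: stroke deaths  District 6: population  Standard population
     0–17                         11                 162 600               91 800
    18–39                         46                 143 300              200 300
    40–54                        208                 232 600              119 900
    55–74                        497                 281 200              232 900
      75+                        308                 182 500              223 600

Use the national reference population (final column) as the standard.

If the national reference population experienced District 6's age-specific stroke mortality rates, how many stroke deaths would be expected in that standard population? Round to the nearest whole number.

967

Age-specific rates per 100 000 for District 6: 6.77, 32.10, 89.42, 176.74, 168.77.
Expected stroke deaths = Σ (standard pop × age-specific rate ÷ 100 000)
= 91 800×6.77/100 000 + 200 300×32.10/100 000 + 119 900×89.42/100 000 + 232 900×176.74/100 000 + 223 600×168.77/100 000
= 6.21 + 64.30 + 107.22 + 411.63 + 377.36 = 966.72.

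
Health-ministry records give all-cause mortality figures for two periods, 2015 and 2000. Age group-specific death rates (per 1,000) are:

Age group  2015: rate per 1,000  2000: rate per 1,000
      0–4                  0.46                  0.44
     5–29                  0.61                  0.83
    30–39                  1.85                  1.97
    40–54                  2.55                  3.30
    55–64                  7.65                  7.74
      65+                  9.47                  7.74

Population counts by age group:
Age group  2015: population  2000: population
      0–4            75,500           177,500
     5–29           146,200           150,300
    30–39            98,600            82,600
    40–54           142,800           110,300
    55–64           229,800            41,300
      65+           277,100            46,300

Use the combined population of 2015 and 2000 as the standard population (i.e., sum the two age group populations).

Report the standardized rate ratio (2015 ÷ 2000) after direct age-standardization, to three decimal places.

Combined standard total = 1,578,300; weights = 0.1603, 0.1879, 0.1148, 0.1604, 0.1718, 0.2049.
2015: 0.1603×0.46 + 0.1879×0.61 + 0.1148×1.85 + 0.1604×2.55 + 0.1718×7.65 + 0.2049×9.47 = 4.0641 per 1,000.
2000: 0.1603×0.44 + 0.1879×0.83 + 0.1148×1.97 + 0.1604×3.30 + 0.1718×7.74 + 0.2049×7.74 = 3.8973 per 1,000.
Ratio = 4.0641 ÷ 3.8973 = 1.04281.

1.043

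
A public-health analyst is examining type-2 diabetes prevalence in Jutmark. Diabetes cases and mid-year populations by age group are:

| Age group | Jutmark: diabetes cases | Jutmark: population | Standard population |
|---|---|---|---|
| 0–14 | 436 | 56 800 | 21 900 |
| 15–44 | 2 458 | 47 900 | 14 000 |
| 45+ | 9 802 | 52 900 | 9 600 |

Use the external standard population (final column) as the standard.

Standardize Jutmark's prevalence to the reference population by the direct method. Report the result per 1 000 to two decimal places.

Age-specific rates per 1 000 for Jutmark: 7.676, 51.315, 185.293.
Standard total = 45 500; weights = 0.4813, 0.3077, 0.2110.
Standardized rate: 0.4813×7.676 + 0.3077×51.315 + 0.2110×185.293 = 58.5787 per 1 000.

58.58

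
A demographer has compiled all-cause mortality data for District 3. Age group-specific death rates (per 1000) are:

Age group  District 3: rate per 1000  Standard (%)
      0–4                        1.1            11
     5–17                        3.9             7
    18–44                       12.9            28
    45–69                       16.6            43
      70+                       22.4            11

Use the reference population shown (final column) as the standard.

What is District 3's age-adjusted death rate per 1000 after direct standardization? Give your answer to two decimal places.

Standard weights: 0.11, 0.07, 0.28, 0.43, 0.11.
Standardized rate: 0.1100×1.1 + 0.0700×3.9 + 0.2800×12.9 + 0.4300×16.6 + 0.1100×22.4 = 13.6080 per 1000.

13.61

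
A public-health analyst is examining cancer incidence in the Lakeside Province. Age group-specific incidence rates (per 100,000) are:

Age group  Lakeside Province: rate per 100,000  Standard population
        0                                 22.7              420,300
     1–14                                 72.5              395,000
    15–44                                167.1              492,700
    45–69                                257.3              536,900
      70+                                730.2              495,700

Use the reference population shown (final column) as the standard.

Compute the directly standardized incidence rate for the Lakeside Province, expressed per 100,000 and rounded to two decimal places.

265.15

Standard total = 2,340,600; weights = 0.1796, 0.1688, 0.2105, 0.2294, 0.2118.
Standardized rate: 0.1796×22.7 + 0.1688×72.5 + 0.2105×167.1 + 0.2294×257.3 + 0.2118×730.2 = 265.1512 per 100,000.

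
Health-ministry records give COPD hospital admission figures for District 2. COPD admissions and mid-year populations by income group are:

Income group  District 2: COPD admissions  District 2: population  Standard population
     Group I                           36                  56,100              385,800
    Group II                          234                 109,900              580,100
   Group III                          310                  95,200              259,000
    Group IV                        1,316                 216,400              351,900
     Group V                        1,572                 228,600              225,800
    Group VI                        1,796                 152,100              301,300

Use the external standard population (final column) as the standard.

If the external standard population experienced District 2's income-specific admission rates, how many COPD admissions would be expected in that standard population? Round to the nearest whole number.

Income-specific rates per 10,000 for District 2: 6.42, 21.29, 32.56, 60.81, 68.77, 118.08.
Expected COPD admissions = Σ (standard pop × income-specific rate ÷ 10,000)
= 385,800×6.42/10,000 + 580,100×21.29/10,000 + 259,000×32.56/10,000 + 351,900×60.81/10,000 + 225,800×68.77/10,000 + 301,300×118.08/10,000
= 247.57 + 1235.15 + 843.38 + 2140.02 + 1552.75 + 3557.76 = 9576.63.

9577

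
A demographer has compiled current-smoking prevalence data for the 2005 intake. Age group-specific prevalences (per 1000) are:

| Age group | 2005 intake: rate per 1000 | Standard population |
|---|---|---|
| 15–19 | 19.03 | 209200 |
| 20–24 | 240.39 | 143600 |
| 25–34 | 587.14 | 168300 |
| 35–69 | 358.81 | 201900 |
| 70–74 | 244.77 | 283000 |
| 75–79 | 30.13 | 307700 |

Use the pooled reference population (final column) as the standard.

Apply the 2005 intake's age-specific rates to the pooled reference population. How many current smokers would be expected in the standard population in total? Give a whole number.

Expected current smokers = Σ (standard pop × age-specific rate ÷ 1000)
= 209200×19.03/1000 + 143600×240.39/1000 + 168300×587.14/1000 + 201900×358.81/1000 + 283000×244.77/1000 + 307700×30.13/1000
= 3981.08 + 34520.00 + 98815.66 + 72443.74 + 69269.91 + 9271.00 = 288301.39.

288301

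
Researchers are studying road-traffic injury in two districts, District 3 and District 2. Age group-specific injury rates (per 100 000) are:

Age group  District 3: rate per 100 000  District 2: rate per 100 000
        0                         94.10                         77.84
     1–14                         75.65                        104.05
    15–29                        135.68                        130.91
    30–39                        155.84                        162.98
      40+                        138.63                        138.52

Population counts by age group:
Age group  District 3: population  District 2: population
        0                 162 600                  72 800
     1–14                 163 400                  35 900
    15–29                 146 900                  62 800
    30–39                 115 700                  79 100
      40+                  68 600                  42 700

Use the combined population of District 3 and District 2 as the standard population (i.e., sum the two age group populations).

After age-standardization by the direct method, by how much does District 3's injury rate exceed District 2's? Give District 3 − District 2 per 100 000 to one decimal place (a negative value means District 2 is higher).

-2.3

Combined standard total = 950 500; weights = 0.2477, 0.2097, 0.2206, 0.2049, 0.1171.
District 3: 0.2477×94.10 + 0.2097×75.65 + 0.2206×135.68 + 0.2049×155.84 + 0.1171×138.63 = 117.2724 per 100 000.
District 2: 0.2477×77.84 + 0.2097×104.05 + 0.2206×130.91 + 0.2049×162.98 + 0.1171×138.52 = 119.5984 per 100 000.
Difference = 117.2724 − 119.5984 = -2.3260.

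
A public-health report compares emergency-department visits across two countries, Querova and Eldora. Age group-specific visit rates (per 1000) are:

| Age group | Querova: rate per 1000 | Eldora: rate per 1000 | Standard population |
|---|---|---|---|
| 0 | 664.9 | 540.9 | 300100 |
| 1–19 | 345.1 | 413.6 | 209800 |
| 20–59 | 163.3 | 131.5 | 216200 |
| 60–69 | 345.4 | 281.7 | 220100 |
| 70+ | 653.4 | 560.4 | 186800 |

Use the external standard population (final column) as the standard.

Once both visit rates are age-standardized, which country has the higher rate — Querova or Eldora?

Standard total = 1133000; weights = 0.2649, 0.1852, 0.1908, 0.1943, 0.1649.
Querova: 0.2649×664.9 + 0.1852×345.1 + 0.1908×163.3 + 0.1943×345.4 + 0.1649×653.4 = 446.0032 per 1000.
Eldora: 0.2649×540.9 + 0.1852×413.6 + 0.1908×131.5 + 0.1943×281.7 + 0.1649×560.4 = 392.0676 per 1000.

Querova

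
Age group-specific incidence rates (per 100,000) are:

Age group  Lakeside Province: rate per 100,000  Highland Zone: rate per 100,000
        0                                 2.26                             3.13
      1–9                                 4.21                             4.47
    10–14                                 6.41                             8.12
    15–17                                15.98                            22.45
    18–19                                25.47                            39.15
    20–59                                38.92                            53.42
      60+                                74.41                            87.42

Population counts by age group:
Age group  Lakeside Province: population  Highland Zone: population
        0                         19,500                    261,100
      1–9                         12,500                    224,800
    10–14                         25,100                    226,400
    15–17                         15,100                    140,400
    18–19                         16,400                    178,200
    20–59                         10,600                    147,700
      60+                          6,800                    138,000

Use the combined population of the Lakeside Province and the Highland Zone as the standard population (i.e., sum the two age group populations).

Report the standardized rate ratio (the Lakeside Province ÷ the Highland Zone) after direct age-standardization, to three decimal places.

Combined standard total = 1,422,600; weights = 0.1972, 0.1668, 0.1768, 0.1093, 0.1368, 0.1113, 0.1018.
The Lakeside Province: 0.1972×2.26 + 0.1668×4.21 + 0.1768×6.41 + 0.1093×15.98 + 0.1368×25.47 + 0.1113×38.92 + 0.1018×74.41 = 19.4167 per 100,000.
The Highland Zone: 0.1972×3.13 + 0.1668×4.47 + 0.1768×8.12 + 0.1093×22.45 + 0.1368×39.15 + 0.1113×53.42 + 0.1018×87.42 = 25.4503 per 100,000.
Ratio = 19.4167 ÷ 25.4503 = 0.76293.

0.763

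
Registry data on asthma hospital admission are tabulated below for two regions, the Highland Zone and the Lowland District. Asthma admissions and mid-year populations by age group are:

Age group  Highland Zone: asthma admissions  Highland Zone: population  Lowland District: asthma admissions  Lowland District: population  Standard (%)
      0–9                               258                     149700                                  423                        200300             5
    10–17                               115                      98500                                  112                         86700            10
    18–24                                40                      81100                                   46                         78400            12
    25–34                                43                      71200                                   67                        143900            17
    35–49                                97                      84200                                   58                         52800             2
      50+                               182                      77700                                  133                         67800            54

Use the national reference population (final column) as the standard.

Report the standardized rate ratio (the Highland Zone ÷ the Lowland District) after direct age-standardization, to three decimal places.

1.128

Age-specific rates per 10000 for the Highland Zone: 17.23, 11.68, 4.93, 6.04, 11.52, 23.42.
For the Lowland District: 21.12, 12.92, 5.87, 4.66, 10.98, 19.62.
Standard weights: 0.05, 0.10, 0.12, 0.17, 0.02, 0.54.
The Highland Zone: 0.0500×17.23 + 0.1000×11.68 + 0.1200×4.93 + 0.1700×6.04 + 0.0200×11.52 + 0.5400×23.42 = 16.5268 per 10000.
The Lowland District: 0.0500×21.12 + 0.1000×12.92 + 0.1200×5.87 + 0.1700×4.66 + 0.0200×10.98 + 0.5400×19.62 = 14.6559 per 10000.
Ratio = 16.5268 ÷ 14.6559 = 1.12765.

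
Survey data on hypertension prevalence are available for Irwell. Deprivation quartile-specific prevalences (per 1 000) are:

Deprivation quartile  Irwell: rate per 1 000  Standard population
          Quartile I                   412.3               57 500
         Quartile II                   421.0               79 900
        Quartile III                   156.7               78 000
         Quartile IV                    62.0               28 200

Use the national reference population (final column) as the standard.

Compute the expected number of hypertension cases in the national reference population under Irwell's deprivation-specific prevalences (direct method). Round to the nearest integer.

71316

Expected hypertension cases = Σ (standard pop × deprivation-specific rate ÷ 1 000)
= 57 500×412.3/1 000 + 79 900×421.0/1 000 + 78 000×156.7/1 000 + 28 200×62.0/1 000
= 23707.25 + 33637.90 + 12222.60 + 1748.40 = 71316.15.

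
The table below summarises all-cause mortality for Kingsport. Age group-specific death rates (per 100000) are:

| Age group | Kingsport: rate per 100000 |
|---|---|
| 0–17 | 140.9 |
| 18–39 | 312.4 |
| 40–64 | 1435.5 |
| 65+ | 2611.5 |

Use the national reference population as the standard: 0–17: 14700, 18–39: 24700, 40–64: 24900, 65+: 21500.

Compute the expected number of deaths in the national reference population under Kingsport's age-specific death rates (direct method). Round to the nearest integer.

Expected deaths = Σ (standard pop × age-specific rate ÷ 100000)
= 14700×140.9/100000 + 24700×312.4/100000 + 24900×1435.5/100000 + 21500×2611.5/100000
= 20.71 + 77.16 + 357.44 + 561.47 = 1016.79.

1017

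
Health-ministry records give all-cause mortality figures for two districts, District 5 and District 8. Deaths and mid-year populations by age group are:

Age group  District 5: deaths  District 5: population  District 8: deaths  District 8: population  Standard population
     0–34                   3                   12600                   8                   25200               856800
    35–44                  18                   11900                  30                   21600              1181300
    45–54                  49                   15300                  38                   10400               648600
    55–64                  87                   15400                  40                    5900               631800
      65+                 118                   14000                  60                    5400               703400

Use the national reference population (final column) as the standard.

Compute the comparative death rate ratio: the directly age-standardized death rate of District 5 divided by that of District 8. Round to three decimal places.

0.828

Age-specific rates per 100000 for District 5: 23.81, 151.26, 320.26, 564.94, 842.86.
For District 8: 31.75, 138.89, 365.38, 677.97, 1111.11.
Standard total = 4021900; weights = 0.2130, 0.2937, 0.1613, 0.1571, 0.1749.
District 5: 0.2130×23.81 + 0.2937×151.26 + 0.1613×320.26 + 0.1571×564.94 + 0.1749×842.86 = 337.3026 per 100000.
District 8: 0.2130×31.75 + 0.2937×138.89 + 0.1613×365.38 + 0.1571×677.97 + 0.1749×1111.11 = 407.3081 per 100000.
Ratio = 337.3026 ÷ 407.3081 = 0.82813.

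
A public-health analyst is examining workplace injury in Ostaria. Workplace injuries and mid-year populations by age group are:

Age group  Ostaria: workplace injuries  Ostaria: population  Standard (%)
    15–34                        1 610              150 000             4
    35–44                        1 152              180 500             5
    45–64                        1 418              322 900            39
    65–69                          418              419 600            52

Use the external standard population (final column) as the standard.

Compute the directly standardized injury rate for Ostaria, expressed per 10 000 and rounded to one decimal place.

Age-specific rates per 10 000 for Ostaria: 107.33, 63.82, 43.91, 9.96.
Standard weights: 0.04, 0.05, 0.39, 0.52.
Standardized rate: 0.0400×107.33 + 0.0500×63.82 + 0.3900×43.91 + 0.5200×9.96 = 29.7913 per 10 000.

29.8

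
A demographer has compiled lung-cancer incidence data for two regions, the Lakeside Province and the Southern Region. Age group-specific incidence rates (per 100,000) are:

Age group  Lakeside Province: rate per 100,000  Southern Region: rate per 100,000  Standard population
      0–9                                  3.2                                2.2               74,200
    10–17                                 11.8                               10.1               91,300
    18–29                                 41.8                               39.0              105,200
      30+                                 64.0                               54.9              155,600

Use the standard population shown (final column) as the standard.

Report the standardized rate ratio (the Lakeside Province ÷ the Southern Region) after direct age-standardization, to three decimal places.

Standard total = 426,300; weights = 0.1741, 0.2142, 0.2468, 0.3650.
The Lakeside Province: 0.1741×3.2 + 0.2142×11.8 + 0.2468×41.8 + 0.3650×64.0 = 36.7594 per 100,000.
The Southern Region: 0.1741×2.2 + 0.2142×10.1 + 0.2468×39.0 + 0.3650×54.9 = 32.2088 per 100,000.
Ratio = 36.7594 ÷ 32.2088 = 1.14129.

1.141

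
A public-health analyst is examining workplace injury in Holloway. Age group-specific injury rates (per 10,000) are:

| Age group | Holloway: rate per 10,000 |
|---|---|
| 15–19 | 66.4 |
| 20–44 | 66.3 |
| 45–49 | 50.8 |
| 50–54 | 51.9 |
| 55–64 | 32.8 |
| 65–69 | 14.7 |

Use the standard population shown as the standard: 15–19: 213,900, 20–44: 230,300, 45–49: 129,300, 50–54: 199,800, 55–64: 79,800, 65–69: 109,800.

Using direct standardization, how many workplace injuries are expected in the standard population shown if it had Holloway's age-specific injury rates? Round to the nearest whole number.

Expected workplace injuries = Σ (standard pop × age-specific rate ÷ 10,000)
= 213,900×66.4/10,000 + 230,300×66.3/10,000 + 129,300×50.8/10,000 + 199,800×51.9/10,000 + 79,800×32.8/10,000 + 109,800×14.7/10,000
= 1420.30 + 1526.89 + 656.84 + 1036.96 + 261.74 + 161.41 = 5064.14.

5064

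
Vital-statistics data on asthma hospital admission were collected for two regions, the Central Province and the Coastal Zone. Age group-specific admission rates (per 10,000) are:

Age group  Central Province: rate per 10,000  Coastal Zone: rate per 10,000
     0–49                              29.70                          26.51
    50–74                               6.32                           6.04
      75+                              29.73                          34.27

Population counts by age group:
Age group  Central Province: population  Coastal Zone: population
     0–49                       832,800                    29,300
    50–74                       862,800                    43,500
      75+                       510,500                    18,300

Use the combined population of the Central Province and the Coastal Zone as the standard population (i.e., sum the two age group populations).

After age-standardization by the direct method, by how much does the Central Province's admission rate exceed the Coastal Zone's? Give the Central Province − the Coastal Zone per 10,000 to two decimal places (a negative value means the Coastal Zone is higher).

Combined standard total = 2,297,200; weights = 0.3753, 0.3945, 0.2302.
The Central Province: 0.3753×29.70 + 0.3945×6.32 + 0.2302×29.73 = 20.4829 per 10,000.
The Coastal Zone: 0.3753×26.51 + 0.3945×6.04 + 0.2302×34.27 = 20.2204 per 10,000.
Difference = 20.4829 − 20.2204 = 0.2625.

0.26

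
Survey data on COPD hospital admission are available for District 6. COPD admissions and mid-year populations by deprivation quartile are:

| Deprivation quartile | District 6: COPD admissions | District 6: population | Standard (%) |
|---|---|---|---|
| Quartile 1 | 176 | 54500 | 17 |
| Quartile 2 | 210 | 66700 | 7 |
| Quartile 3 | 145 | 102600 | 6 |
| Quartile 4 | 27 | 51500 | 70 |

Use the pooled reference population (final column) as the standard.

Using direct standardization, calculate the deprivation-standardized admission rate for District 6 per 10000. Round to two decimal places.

12.21

Deprivation-specific rates per 10000 for District 6: 32.29, 31.48, 14.13, 5.24.
Standard weights: 0.17, 0.07, 0.06, 0.70.
Standardized rate: 0.1700×32.29 + 0.0700×31.48 + 0.0600×14.13 + 0.7000×5.24 = 12.2117 per 10000.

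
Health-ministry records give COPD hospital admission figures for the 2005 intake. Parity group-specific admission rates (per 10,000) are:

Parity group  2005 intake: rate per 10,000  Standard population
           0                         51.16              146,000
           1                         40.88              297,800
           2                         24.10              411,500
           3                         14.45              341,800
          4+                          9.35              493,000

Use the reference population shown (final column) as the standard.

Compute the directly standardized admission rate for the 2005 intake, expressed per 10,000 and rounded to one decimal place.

23.1

Standard total = 1,690,100; weights = 0.0864, 0.1762, 0.2435, 0.2022, 0.2917.
Standardized rate: 0.0864×51.16 + 0.1762×40.88 + 0.2435×24.10 + 0.2022×14.45 + 0.2917×9.35 = 23.1401 per 10,000.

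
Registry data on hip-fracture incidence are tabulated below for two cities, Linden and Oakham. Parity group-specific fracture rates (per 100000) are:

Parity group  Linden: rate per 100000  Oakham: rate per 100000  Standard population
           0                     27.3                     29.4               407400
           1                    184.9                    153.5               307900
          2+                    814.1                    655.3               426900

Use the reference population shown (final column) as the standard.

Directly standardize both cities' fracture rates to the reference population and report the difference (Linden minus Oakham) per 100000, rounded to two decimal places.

Standard total = 1142200; weights = 0.3567, 0.2696, 0.3738.
Linden: 0.3567×27.3 + 0.2696×184.9 + 0.3738×814.1 = 363.8522 per 100000.
Oakham: 0.3567×29.4 + 0.2696×153.5 + 0.3738×655.3 = 296.7850 per 100000.
Difference = 363.8522 − 296.7850 = 67.0673.

67.07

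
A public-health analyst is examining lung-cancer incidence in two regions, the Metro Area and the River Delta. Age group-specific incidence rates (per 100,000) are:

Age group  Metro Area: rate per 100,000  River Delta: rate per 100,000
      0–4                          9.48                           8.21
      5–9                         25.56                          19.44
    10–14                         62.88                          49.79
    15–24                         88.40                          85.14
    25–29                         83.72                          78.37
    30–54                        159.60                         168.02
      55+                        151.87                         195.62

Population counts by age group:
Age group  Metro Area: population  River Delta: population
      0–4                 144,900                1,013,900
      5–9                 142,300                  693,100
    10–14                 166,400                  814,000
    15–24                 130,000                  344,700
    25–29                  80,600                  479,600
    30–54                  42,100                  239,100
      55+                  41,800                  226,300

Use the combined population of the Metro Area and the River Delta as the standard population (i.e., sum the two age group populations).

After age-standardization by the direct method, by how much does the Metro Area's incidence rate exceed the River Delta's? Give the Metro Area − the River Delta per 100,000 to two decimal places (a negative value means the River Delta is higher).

Combined standard total = 4,558,800; weights = 0.2542, 0.1832, 0.2151, 0.1041, 0.1229, 0.0617, 0.0588.
The Metro Area: 0.2542×9.48 + 0.1832×25.56 + 0.2151×62.88 + 0.1041×88.40 + 0.1229×83.72 + 0.0617×159.60 + 0.0588×151.87 = 58.8850 per 100,000.
The River Delta: 0.2542×8.21 + 0.1832×19.44 + 0.2151×49.79 + 0.1041×85.14 + 0.1229×78.37 + 0.0617×168.02 + 0.0588×195.62 = 56.7210 per 100,000.
Difference = 58.8850 − 56.7210 = 2.1640.

2.16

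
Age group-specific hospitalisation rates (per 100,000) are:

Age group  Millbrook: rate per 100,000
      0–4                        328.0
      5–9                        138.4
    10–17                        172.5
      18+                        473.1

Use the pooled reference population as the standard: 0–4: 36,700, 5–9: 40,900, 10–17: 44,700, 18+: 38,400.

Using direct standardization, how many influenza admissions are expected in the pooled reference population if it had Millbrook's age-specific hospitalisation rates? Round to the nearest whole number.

Expected influenza admissions = Σ (standard pop × age-specific rate ÷ 100,000)
= 36,700×328.0/100,000 + 40,900×138.4/100,000 + 44,700×172.5/100,000 + 38,400×473.1/100,000
= 120.38 + 56.61 + 77.11 + 181.67 = 435.76.

436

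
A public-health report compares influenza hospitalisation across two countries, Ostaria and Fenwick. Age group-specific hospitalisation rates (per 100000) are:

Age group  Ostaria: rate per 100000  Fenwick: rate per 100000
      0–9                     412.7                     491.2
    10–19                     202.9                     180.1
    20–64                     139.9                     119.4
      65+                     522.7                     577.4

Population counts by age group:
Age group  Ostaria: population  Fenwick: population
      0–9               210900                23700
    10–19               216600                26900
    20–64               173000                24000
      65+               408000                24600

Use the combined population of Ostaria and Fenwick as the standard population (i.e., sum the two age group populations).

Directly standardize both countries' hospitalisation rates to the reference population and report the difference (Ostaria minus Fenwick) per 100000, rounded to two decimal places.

-29.33

Combined standard total = 1107700; weights = 0.2118, 0.2198, 0.1778, 0.3905.
Ostaria: 0.2118×412.7 + 0.2198×202.9 + 0.1778×139.9 + 0.3905×522.7 = 361.0236 per 100000.
Fenwick: 0.2118×491.2 + 0.2198×180.1 + 0.1778×119.4 + 0.3905×577.4 = 390.3538 per 100000.
Difference = 361.0236 − 390.3538 = -29.3302.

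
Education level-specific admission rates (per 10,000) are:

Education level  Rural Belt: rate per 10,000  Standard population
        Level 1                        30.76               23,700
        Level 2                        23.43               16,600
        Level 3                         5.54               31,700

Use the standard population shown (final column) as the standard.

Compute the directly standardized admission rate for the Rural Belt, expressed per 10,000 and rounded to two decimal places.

Standard total = 72,000; weights = 0.3292, 0.2306, 0.4403.
Standardized rate: 0.3292×30.76 + 0.2306×23.43 + 0.4403×5.54 = 17.9662 per 10,000.

17.97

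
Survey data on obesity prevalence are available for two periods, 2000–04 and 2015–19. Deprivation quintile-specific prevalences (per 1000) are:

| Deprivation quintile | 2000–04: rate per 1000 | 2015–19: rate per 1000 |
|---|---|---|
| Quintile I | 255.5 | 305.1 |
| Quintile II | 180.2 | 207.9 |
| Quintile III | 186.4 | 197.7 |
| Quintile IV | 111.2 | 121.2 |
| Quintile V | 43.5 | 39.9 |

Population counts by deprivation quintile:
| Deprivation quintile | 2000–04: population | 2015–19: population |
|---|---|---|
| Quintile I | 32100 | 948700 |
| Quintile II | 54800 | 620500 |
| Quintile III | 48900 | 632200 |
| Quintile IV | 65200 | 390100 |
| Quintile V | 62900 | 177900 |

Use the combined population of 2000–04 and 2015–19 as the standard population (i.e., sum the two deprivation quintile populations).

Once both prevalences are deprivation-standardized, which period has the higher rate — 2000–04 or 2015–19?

2015–19

Combined standard total = 3033300; weights = 0.3233, 0.2226, 0.2245, 0.1501, 0.0794.
2000–04: 0.3233×255.5 + 0.2226×180.2 + 0.2245×186.4 + 0.1501×111.2 + 0.0794×43.5 = 184.7310 per 1000.
2015–19: 0.3233×305.1 + 0.2226×207.9 + 0.2245×197.7 + 0.1501×121.2 + 0.0794×39.9 = 210.6883 per 1000.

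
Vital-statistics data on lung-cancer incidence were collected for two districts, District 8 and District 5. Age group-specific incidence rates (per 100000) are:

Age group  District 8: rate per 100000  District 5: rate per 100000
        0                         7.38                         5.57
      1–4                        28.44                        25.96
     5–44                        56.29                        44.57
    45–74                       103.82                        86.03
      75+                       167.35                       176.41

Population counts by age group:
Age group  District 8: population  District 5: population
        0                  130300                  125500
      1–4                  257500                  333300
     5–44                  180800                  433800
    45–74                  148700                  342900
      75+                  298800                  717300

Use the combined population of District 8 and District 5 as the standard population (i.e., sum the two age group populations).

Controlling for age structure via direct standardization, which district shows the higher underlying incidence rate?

District 8

Combined standard total = 2968900; weights = 0.0862, 0.1990, 0.2070, 0.1656, 0.3422.
District 8: 0.0862×7.38 + 0.1990×28.44 + 0.2070×56.29 + 0.1656×103.82 + 0.3422×167.35 = 92.4141 per 100000.
District 5: 0.0862×5.57 + 0.1990×25.96 + 0.2070×44.57 + 0.1656×86.03 + 0.3422×176.41 = 89.4935 per 100000.
The crude rates (82.57 vs 94.59) would put District 5 higher, but that reflects its age composition; once standardized to a common age structure, District 8 has the higher underlying rate.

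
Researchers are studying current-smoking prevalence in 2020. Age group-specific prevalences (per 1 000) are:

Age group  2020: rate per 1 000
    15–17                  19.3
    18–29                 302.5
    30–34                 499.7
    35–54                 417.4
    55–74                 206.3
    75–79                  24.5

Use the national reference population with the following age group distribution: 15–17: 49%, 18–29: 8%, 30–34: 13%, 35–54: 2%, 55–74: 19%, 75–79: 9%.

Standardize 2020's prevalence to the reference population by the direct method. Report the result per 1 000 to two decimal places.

Standard weights: 0.49, 0.08, 0.13, 0.02, 0.19, 0.09.
Standardized rate: 0.4900×19.3 + 0.0800×302.5 + 0.1300×499.7 + 0.0200×417.4 + 0.1900×206.3 + 0.0900×24.5 = 148.3680 per 1 000.

148.37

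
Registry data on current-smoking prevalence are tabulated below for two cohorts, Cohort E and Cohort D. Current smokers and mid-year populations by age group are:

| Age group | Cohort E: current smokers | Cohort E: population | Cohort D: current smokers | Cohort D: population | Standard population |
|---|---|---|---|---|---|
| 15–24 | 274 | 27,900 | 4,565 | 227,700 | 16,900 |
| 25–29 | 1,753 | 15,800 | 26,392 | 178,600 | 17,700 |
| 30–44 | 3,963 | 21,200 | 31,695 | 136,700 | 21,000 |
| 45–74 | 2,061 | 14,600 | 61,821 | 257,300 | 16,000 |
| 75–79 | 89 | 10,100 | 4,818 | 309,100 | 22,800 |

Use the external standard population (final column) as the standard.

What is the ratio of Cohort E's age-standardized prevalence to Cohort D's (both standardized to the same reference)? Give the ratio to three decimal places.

0.708

Age-specific rates per 1,000 for Cohort E: 9.821, 110.949, 186.934, 141.164, 8.812.
For Cohort D: 20.048, 147.772, 231.858, 240.268, 15.587.
Standard total = 94,400; weights = 0.1790, 0.1875, 0.2225, 0.1695, 0.2415.
Cohort E: 0.1790×9.821 + 0.1875×110.949 + 0.2225×186.934 + 0.1695×141.164 + 0.2415×8.812 = 90.2005 per 1,000.
Cohort D: 0.1790×20.048 + 0.1875×147.772 + 0.2225×231.858 + 0.1695×240.268 + 0.2415×15.587 = 127.3630 per 1,000.
Ratio = 90.2005 ÷ 127.3630 = 0.70822.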